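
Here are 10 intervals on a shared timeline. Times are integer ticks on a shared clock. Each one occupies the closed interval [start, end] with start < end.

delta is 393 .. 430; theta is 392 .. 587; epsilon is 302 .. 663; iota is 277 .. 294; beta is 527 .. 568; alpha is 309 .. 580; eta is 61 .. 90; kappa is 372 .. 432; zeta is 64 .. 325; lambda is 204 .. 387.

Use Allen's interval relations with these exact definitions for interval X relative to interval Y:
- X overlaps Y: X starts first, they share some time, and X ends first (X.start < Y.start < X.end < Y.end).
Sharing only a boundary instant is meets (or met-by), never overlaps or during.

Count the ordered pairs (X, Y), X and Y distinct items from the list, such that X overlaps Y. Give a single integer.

Checking all 90 ordered pairs for relation 'overlaps'; matching pairs in alphabetical order:
(alpha, theta): alpha overlaps theta ✓
(eta, zeta): eta overlaps zeta ✓
(kappa, theta): kappa overlaps theta ✓
(lambda, alpha): lambda overlaps alpha ✓
(lambda, epsilon): lambda overlaps epsilon ✓
(lambda, kappa): lambda overlaps kappa ✓
(zeta, alpha): zeta overlaps alpha ✓
(zeta, epsilon): zeta overlaps epsilon ✓
(zeta, lambda): zeta overlaps lambda ✓
Count: 9.

9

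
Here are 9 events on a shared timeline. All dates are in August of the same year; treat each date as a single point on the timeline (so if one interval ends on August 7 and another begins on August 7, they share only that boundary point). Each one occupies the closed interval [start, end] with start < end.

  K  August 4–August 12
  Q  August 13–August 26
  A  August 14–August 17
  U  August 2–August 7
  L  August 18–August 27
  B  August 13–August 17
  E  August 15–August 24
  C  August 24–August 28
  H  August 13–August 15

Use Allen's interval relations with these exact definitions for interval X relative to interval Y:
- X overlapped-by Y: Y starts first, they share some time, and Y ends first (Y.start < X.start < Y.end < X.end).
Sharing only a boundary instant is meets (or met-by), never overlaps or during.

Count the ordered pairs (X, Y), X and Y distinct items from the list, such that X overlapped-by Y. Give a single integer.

Checking all 72 ordered pairs for relation 'overlapped-by'; matching pairs in alphabetical order:
(A, H): A overlapped-by H ✓
(C, L): C overlapped-by L ✓
(C, Q): C overlapped-by Q ✓
(E, A): E overlapped-by A ✓
(E, B): E overlapped-by B ✓
(K, U): K overlapped-by U ✓
(L, E): L overlapped-by E ✓
(L, Q): L overlapped-by Q ✓
Count: 8.

8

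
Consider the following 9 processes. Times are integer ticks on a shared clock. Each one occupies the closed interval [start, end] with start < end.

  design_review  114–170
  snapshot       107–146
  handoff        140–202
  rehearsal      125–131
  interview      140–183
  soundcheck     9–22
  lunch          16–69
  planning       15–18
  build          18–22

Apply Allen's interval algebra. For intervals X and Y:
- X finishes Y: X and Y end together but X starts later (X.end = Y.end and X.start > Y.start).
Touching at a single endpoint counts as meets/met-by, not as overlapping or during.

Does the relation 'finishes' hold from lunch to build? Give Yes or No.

lunch = [16, 69], build = [18, 22].
Actual relation of lunch to build: contains.
Asked whether 'finishes' holds → No.

No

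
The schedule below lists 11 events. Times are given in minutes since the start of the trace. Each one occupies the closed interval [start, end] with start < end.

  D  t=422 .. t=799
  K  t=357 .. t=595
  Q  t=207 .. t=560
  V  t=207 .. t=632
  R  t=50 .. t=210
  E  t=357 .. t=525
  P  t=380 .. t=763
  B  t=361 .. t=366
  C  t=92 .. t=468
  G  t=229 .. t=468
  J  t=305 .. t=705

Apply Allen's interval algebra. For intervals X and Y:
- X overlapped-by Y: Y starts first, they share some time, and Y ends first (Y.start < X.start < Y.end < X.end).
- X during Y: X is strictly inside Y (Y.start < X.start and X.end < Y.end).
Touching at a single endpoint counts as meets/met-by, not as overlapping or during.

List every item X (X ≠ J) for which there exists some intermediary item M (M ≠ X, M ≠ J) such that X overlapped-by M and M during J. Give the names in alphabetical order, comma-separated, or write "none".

Target J = [t=305, t=705].
Intermediaries M with M during J: B, E, K.
Via B — items with X overlapped-by B: none.
Via E — items with X overlapped-by E: D, P.
Via K — items with X overlapped-by K: D, P.
Union: D, P.

D, P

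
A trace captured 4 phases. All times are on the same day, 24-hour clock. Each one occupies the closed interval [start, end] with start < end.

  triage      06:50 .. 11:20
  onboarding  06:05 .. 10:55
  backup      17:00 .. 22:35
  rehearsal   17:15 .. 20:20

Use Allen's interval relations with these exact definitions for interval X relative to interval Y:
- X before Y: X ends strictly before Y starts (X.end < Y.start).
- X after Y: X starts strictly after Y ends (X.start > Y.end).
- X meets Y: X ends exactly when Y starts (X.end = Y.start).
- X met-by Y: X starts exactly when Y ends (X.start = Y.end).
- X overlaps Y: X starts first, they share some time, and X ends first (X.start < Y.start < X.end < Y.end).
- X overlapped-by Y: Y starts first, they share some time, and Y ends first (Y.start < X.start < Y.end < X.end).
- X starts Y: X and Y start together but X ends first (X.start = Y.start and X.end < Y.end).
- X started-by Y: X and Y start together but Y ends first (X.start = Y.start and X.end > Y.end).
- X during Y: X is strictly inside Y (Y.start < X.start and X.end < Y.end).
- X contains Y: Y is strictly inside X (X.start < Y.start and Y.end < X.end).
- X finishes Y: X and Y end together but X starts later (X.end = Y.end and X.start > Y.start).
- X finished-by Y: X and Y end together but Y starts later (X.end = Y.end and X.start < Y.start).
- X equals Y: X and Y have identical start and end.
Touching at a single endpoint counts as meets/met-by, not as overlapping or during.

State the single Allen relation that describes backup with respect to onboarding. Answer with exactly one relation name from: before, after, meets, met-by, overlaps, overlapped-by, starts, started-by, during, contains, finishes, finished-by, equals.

backup = [17:00, 22:35]; onboarding = [06:05, 10:55].
Compare endpoints: backup.start > onboarding.start, backup.start > onboarding.end, backup.end > onboarding.start, backup.end > onboarding.end.
That pattern is 'after'.

after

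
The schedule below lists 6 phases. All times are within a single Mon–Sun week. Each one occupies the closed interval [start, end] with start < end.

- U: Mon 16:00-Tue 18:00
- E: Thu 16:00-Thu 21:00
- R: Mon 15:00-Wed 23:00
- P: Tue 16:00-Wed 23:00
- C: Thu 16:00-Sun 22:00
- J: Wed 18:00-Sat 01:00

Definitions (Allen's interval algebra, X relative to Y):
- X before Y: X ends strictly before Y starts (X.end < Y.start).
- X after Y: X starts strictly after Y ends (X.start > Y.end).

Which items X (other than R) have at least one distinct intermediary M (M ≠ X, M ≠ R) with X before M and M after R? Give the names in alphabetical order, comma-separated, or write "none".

P, U

Target R = [Mon 15:00, Wed 23:00].
Intermediaries M with M after R: C, E.
Via C — items with X before C: P, U.
Via E — items with X before E: P, U.
Union: P, U.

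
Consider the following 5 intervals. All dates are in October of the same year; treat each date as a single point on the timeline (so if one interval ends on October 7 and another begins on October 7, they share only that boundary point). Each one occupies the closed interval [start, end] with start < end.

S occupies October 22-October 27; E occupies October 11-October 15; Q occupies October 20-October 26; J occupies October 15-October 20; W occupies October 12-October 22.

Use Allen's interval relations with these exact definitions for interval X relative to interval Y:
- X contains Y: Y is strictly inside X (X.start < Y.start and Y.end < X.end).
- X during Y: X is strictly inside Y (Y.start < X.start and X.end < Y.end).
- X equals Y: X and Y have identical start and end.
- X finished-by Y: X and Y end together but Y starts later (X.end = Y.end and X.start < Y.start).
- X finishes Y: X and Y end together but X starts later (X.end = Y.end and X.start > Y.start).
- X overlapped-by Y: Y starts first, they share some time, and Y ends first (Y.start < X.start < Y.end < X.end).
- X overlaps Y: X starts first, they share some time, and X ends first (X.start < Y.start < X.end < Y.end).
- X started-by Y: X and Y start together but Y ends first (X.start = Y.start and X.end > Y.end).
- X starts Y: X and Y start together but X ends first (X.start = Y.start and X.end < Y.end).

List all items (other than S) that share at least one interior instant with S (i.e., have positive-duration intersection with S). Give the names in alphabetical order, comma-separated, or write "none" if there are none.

Target S = [October 22, October 27].
E [October 11, October 15] → before → no.
J [October 15, October 20] → before → no.
Q [October 20, October 26] → overlaps → yes.
W [October 12, October 22] → meets → no.
Result: Q.

Q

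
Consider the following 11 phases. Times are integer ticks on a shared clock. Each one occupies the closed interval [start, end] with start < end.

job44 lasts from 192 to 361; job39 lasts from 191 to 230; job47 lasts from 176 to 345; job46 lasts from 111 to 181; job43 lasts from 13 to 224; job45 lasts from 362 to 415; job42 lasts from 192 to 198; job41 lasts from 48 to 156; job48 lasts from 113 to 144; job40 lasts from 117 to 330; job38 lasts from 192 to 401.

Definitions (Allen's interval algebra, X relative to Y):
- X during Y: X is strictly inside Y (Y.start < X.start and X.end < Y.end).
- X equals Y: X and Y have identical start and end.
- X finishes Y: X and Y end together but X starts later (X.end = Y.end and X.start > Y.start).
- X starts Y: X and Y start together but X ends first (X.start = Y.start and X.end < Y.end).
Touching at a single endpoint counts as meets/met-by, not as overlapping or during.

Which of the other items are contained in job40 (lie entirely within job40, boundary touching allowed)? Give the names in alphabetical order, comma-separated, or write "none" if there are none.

job39, job42

Target job40 = [117, 330].
job38 [192, 401] → overlapped-by → no.
job39 [191, 230] → during → yes.
job41 [48, 156] → overlaps → no.
job42 [192, 198] → during → yes.
job43 [13, 224] → overlaps → no.
job44 [192, 361] → overlapped-by → no.
job45 [362, 415] → after → no.
job46 [111, 181] → overlaps → no.
job47 [176, 345] → overlapped-by → no.
job48 [113, 144] → overlaps → no.
Result: job39, job42.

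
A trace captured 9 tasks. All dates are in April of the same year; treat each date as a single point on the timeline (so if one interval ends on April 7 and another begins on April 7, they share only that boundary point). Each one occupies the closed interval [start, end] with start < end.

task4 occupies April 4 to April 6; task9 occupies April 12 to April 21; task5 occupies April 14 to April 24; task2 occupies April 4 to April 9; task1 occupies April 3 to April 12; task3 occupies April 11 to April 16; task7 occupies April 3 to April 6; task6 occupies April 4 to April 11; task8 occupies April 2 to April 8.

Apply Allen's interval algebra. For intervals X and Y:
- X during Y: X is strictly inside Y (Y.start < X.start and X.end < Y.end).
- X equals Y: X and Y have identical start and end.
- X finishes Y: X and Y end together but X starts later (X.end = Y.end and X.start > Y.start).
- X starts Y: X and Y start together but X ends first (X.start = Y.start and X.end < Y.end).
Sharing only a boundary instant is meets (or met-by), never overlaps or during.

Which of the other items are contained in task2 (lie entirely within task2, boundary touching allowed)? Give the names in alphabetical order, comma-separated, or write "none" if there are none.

Target task2 = [April 4, April 9].
task1 [April 3, April 12] → contains → no.
task3 [April 11, April 16] → after → no.
task4 [April 4, April 6] → starts → yes.
task5 [April 14, April 24] → after → no.
task6 [April 4, April 11] → started-by → no.
task7 [April 3, April 6] → overlaps → no.
task8 [April 2, April 8] → overlaps → no.
task9 [April 12, April 21] → after → no.
Result: task4.

task4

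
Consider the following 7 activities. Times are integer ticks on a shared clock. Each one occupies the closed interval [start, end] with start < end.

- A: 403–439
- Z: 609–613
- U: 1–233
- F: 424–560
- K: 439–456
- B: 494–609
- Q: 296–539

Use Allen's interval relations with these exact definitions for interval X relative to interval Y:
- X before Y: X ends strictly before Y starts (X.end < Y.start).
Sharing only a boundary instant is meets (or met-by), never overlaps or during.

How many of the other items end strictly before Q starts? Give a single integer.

1

Target Q = [296, 539].
A [403, 439] → during → no.
B [494, 609] → overlapped-by → no.
F [424, 560] → overlapped-by → no.
K [439, 456] → during → no.
U [1, 233] → before → counts.
Z [609, 613] → after → no.
Total: 1.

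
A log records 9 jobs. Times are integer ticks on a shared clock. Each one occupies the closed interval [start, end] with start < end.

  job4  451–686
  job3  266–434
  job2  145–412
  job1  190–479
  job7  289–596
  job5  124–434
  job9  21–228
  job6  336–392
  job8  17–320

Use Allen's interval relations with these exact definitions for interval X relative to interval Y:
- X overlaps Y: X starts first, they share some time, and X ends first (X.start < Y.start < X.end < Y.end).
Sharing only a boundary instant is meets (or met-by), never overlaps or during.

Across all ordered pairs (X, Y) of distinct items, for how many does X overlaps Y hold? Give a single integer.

Checking all 72 ordered pairs for relation 'overlaps'; matching pairs in alphabetical order:
(job1, job4): job1 overlaps job4 ✓
(job1, job7): job1 overlaps job7 ✓
(job2, job1): job2 overlaps job1 ✓
(job2, job3): job2 overlaps job3 ✓
(job2, job7): job2 overlaps job7 ✓
(job3, job7): job3 overlaps job7 ✓
(job5, job1): job5 overlaps job1 ✓
(job5, job7): job5 overlaps job7 ✓
(job7, job4): job7 overlaps job4 ✓
(job8, job1): job8 overlaps job1 ✓
(job8, job2): job8 overlaps job2 ✓
(job8, job3): job8 overlaps job3 ✓
(job8, job5): job8 overlaps job5 ✓
(job8, job7): job8 overlaps job7 ✓
(job9, job1): job9 overlaps job1 ✓
(job9, job2): job9 overlaps job2 ✓
(job9, job5): job9 overlaps job5 ✓
Count: 17.

17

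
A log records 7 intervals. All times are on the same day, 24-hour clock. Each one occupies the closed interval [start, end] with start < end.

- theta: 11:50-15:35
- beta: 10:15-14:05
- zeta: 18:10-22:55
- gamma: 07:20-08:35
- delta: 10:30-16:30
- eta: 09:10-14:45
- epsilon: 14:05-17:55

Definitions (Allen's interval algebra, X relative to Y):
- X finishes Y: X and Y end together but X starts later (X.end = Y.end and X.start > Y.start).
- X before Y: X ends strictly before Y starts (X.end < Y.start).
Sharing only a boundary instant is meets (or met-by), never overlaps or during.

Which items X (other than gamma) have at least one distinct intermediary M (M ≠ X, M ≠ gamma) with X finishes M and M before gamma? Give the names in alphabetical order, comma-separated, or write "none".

Target gamma = [07:20, 08:35].
Intermediaries M with M before gamma: none.
Union: none.

none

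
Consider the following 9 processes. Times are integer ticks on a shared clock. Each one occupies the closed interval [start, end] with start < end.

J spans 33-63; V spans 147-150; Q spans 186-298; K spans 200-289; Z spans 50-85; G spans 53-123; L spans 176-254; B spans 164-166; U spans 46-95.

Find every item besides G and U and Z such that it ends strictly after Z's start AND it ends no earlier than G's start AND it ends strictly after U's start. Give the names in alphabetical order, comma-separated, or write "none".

B, J, K, L, Q, V

Conditions: its end is strictly after Z's start (X.end > 50) AND its end is no earlier than G's start (X.end >= 53) AND its end is strictly after U's start (X.end > 46).
B: end 166 > 50? ✓; end 166 >= 53? ✓; end 166 > 46? ✓ → yes.
J: end 63 > 50? ✓; end 63 >= 53? ✓; end 63 > 46? ✓ → yes.
K: end 289 > 50? ✓; end 289 >= 53? ✓; end 289 > 46? ✓ → yes.
L: end 254 > 50? ✓; end 254 >= 53? ✓; end 254 > 46? ✓ → yes.
Q: end 298 > 50? ✓; end 298 >= 53? ✓; end 298 > 46? ✓ → yes.
V: end 150 > 50? ✓; end 150 >= 53? ✓; end 150 > 46? ✓ → yes.
Result: B, J, K, L, Q, V.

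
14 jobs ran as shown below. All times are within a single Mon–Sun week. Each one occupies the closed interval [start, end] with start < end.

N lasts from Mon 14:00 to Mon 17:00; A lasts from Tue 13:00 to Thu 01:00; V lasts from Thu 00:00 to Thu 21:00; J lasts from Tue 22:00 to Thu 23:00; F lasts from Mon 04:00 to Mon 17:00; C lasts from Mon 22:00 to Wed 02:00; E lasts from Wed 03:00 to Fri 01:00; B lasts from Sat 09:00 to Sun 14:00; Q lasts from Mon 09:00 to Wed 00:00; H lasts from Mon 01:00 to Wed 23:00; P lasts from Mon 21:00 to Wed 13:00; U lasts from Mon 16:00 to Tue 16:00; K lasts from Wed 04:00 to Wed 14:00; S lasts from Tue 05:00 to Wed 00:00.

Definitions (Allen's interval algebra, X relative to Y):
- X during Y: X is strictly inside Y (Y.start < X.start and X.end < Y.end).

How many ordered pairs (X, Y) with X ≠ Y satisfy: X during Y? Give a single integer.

Checking all 182 ordered pairs for relation 'during'; matching pairs in alphabetical order:
(C, H): C during H ✓
(C, P): C during P ✓
(F, H): F during H ✓
(K, A): K during A ✓
(K, E): K during E ✓
(K, H): K during H ✓
(K, J): K during J ✓
(N, H): N during H ✓
(N, Q): N during Q ✓
(P, H): P during H ✓
(Q, H): Q during H ✓
(S, C): S during C ✓
(S, H): S during H ✓
(S, P): S during P ✓
(U, H): U during H ✓
(U, Q): U during Q ✓
(V, E): V during E ✓
(V, J): V during J ✓
Count: 18.

18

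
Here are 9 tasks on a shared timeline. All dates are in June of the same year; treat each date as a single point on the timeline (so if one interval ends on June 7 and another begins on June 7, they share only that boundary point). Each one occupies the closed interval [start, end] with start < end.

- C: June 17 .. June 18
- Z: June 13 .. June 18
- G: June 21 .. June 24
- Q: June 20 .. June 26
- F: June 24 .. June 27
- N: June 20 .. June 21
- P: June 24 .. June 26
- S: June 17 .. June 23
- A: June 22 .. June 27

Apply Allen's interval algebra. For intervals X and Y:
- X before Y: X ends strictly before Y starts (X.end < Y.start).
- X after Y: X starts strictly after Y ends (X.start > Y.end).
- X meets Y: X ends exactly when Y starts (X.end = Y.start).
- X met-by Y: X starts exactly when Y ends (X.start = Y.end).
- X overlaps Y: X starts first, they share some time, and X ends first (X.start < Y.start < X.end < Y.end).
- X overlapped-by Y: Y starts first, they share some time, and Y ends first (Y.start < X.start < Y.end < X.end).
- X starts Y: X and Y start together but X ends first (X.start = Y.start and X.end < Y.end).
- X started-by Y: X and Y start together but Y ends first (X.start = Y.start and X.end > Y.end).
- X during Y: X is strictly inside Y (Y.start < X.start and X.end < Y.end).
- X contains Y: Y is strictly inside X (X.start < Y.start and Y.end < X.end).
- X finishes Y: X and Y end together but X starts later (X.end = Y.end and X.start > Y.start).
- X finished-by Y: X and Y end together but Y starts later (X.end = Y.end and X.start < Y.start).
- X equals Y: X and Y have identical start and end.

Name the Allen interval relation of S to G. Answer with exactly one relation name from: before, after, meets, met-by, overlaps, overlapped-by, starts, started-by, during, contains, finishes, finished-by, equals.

S = [June 17, June 23]; G = [June 21, June 24].
Compare endpoints: S.start < G.start, S.start < G.end, S.end > G.start, S.end < G.end.
That pattern is 'overlaps'.

overlaps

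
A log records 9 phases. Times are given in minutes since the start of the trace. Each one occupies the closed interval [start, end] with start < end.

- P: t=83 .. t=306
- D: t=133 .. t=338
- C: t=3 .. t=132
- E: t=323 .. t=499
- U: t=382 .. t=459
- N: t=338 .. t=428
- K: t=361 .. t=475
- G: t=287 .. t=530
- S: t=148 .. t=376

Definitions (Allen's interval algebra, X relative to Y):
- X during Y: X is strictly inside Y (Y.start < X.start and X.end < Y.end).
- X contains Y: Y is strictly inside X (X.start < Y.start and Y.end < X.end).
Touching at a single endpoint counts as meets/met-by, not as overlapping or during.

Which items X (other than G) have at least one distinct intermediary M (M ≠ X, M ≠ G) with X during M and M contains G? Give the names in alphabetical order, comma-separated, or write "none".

Target G = [t=287, t=530].
Intermediaries M with M contains G: none.
Union: none.

none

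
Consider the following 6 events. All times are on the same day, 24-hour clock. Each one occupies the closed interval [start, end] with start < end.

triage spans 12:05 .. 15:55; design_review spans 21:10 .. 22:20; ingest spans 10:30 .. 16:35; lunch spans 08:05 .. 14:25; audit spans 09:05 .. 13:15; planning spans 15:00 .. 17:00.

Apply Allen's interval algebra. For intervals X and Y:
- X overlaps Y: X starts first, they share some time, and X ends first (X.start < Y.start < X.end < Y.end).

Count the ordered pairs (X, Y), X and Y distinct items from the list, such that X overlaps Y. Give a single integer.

6

Checking all 30 ordered pairs for relation 'overlaps'; matching pairs in alphabetical order:
(audit, ingest): audit overlaps ingest ✓
(audit, triage): audit overlaps triage ✓
(ingest, planning): ingest overlaps planning ✓
(lunch, ingest): lunch overlaps ingest ✓
(lunch, triage): lunch overlaps triage ✓
(triage, planning): triage overlaps planning ✓
Count: 6.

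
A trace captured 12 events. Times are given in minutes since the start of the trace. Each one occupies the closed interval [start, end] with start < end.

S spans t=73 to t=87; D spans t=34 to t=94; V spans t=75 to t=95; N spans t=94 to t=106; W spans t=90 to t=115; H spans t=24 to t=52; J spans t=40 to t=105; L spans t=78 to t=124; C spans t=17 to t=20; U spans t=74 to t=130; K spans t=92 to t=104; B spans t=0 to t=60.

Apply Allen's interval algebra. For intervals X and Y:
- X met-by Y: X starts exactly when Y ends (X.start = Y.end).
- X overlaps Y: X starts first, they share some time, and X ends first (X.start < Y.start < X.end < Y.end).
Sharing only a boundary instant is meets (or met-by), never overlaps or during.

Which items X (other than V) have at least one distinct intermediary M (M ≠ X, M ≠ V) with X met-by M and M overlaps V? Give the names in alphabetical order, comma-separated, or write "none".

Target V = [t=75, t=95].
Intermediaries M with M overlaps V: D, S.
Via D — items with X met-by D: N.
Via S — items with X met-by S: none.
Union: N.

N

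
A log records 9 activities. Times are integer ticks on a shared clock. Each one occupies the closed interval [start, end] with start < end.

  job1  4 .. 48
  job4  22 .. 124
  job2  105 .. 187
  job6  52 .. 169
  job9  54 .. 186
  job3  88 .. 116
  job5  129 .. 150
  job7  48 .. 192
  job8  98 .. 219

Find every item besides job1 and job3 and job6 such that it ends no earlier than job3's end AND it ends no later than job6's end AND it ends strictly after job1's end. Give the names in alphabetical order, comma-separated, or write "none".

Conditions: its end is no earlier than job3's end (X.end >= 116) AND its end is no later than job6's end (X.end <= 169) AND its end is strictly after job1's end (X.end > 48).
job2: end 187 >= 116? ✓; end 187 <= 169? ✗; end 187 > 48? ✓ → no.
job4: end 124 >= 116? ✓; end 124 <= 169? ✓; end 124 > 48? ✓ → yes.
job5: end 150 >= 116? ✓; end 150 <= 169? ✓; end 150 > 48? ✓ → yes.
job7: end 192 >= 116? ✓; end 192 <= 169? ✗; end 192 > 48? ✓ → no.
job8: end 219 >= 116? ✓; end 219 <= 169? ✗; end 219 > 48? ✓ → no.
job9: end 186 >= 116? ✓; end 186 <= 169? ✗; end 186 > 48? ✓ → no.
Result: job4, job5.

job4, job5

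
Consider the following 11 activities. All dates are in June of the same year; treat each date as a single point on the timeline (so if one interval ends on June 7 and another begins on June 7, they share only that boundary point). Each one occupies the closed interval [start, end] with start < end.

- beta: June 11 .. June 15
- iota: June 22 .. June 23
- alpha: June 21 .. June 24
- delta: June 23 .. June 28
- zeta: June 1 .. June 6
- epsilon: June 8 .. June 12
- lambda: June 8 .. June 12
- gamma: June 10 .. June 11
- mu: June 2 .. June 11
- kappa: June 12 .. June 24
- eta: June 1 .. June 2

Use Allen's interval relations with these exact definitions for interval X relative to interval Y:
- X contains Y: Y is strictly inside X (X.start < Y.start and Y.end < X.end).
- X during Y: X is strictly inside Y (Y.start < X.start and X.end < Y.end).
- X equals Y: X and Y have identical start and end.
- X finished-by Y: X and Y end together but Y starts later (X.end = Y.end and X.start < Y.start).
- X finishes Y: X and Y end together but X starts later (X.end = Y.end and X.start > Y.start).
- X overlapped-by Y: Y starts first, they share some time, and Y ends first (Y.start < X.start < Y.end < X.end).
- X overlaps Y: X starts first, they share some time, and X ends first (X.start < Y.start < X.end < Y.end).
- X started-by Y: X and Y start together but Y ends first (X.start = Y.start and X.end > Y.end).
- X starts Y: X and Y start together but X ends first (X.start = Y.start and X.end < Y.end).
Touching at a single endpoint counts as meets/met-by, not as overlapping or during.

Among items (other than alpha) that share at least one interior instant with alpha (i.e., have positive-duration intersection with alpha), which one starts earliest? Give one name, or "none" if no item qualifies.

kappa

Target alpha = [June 21, June 24].
beta [June 11, June 15] → before → excluded.
delta [June 23, June 28] → overlapped-by → candidate.
epsilon [June 8, June 12] → before → excluded.
eta [June 1, June 2] → before → excluded.
gamma [June 10, June 11] → before → excluded.
iota [June 22, June 23] → during → candidate.
kappa [June 12, June 24] → finished-by → candidate.
lambda [June 8, June 12] → before → excluded.
mu [June 2, June 11] → before → excluded.
zeta [June 1, June 6] → before → excluded.
Among candidates, earliest start is June 12 → kappa.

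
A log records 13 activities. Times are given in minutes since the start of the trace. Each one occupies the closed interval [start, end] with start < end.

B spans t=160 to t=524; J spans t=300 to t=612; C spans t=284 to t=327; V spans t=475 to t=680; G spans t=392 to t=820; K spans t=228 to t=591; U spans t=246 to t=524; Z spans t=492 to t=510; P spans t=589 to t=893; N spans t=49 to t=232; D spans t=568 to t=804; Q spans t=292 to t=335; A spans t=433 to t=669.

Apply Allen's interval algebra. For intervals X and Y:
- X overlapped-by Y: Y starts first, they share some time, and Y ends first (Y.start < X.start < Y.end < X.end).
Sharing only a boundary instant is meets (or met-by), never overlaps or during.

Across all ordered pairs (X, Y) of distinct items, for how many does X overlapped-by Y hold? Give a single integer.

32

Checking all 156 ordered pairs for relation 'overlapped-by'; matching pairs in alphabetical order:
(A, B): A overlapped-by B ✓
(A, J): A overlapped-by J ✓
(A, K): A overlapped-by K ✓
(A, U): A overlapped-by U ✓
(B, N): B overlapped-by N ✓
(D, A): D overlapped-by A ✓
(D, J): D overlapped-by J ✓
(D, K): D overlapped-by K ✓
(D, V): D overlapped-by V ✓
(G, B): G overlapped-by B ✓
(G, J): G overlapped-by J ✓
(G, K): G overlapped-by K ✓
(G, U): G overlapped-by U ✓
(J, B): J overlapped-by B ✓
(J, C): J overlapped-by C ✓
(J, K): J overlapped-by K ✓
(J, Q): J overlapped-by Q ✓
(J, U): J overlapped-by U ✓
(K, B): K overlapped-by B ✓
(K, N): K overlapped-by N ✓
(P, A): P overlapped-by A ✓
(P, D): P overlapped-by D ✓
(P, G): P overlapped-by G ✓
(P, J): P overlapped-by J ✓
... plus 8 further pairs not listed.
Count: 32.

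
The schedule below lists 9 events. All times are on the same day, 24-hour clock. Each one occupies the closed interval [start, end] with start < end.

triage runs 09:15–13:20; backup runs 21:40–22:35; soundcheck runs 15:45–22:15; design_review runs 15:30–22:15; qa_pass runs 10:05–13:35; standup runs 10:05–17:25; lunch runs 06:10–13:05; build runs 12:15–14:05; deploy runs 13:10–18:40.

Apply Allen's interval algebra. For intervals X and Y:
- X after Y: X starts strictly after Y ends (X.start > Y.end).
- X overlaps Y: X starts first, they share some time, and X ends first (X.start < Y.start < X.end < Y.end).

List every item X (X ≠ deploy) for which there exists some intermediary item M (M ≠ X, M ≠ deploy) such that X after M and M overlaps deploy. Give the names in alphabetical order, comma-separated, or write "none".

backup, design_review, soundcheck

Target deploy = [13:10, 18:40].
Intermediaries M with M overlaps deploy: build, qa_pass, standup, triage.
Via build — items with X after build: backup, design_review, soundcheck.
Via qa_pass — items with X after qa_pass: backup, design_review, soundcheck.
Via standup — items with X after standup: backup.
Via triage — items with X after triage: backup, design_review, soundcheck.
Union: backup, design_review, soundcheck.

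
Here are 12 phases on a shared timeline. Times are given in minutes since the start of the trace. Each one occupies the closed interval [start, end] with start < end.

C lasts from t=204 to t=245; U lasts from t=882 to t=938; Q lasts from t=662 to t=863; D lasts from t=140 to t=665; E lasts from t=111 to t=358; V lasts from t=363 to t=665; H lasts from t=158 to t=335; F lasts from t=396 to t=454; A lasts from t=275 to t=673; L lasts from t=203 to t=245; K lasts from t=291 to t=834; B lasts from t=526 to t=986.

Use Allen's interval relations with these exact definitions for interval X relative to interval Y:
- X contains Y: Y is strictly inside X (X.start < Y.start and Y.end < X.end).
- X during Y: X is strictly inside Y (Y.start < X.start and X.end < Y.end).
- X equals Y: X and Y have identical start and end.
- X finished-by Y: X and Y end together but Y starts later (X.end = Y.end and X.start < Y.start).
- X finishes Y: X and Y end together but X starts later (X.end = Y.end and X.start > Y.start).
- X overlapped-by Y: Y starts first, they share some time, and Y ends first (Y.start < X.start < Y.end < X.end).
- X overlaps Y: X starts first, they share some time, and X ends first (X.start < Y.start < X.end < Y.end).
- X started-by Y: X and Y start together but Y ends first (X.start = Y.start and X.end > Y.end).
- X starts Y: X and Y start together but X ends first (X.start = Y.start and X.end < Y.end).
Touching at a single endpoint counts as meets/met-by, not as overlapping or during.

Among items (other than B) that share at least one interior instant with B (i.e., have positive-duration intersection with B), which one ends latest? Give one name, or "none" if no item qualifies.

Target B = [t=526, t=986].
A [t=275, t=673] → overlaps → candidate.
C [t=204, t=245] → before → excluded.
D [t=140, t=665] → overlaps → candidate.
E [t=111, t=358] → before → excluded.
F [t=396, t=454] → before → excluded.
H [t=158, t=335] → before → excluded.
K [t=291, t=834] → overlaps → candidate.
L [t=203, t=245] → before → excluded.
Q [t=662, t=863] → during → candidate.
U [t=882, t=938] → during → candidate.
V [t=363, t=665] → overlaps → candidate.
Among candidates, latest end is t=938 → U.

U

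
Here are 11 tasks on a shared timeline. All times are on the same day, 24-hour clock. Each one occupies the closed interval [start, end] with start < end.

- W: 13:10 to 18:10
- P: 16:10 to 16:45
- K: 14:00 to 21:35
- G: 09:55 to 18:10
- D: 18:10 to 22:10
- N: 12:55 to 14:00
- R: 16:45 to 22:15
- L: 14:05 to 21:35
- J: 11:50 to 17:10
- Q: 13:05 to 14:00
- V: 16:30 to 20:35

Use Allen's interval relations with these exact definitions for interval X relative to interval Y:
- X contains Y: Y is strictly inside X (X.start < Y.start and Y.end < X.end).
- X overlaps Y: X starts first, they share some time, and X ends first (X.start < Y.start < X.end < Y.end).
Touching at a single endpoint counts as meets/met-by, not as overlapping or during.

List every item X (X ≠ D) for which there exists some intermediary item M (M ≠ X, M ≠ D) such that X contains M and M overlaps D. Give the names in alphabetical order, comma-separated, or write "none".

Target D = [18:10, 22:10].
Intermediaries M with M overlaps D: K, L, V.
Via K — items with X contains K: none.
Via L — items with X contains L: none.
Via V — items with X contains V: K, L.
Union: K, L.

K, L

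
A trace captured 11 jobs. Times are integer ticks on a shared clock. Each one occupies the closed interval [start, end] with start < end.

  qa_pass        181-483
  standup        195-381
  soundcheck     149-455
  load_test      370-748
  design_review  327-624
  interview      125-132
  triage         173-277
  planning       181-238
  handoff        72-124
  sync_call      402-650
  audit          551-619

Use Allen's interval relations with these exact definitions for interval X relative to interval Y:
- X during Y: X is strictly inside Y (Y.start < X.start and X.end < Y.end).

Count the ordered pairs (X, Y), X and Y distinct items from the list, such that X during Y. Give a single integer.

9

Checking all 110 ordered pairs for relation 'during'; matching pairs in alphabetical order:
(audit, design_review): audit during design_review ✓
(audit, load_test): audit during load_test ✓
(audit, sync_call): audit during sync_call ✓
(planning, soundcheck): planning during soundcheck ✓
(planning, triage): planning during triage ✓
(standup, qa_pass): standup during qa_pass ✓
(standup, soundcheck): standup during soundcheck ✓
(sync_call, load_test): sync_call during load_test ✓
(triage, soundcheck): triage during soundcheck ✓
Count: 9.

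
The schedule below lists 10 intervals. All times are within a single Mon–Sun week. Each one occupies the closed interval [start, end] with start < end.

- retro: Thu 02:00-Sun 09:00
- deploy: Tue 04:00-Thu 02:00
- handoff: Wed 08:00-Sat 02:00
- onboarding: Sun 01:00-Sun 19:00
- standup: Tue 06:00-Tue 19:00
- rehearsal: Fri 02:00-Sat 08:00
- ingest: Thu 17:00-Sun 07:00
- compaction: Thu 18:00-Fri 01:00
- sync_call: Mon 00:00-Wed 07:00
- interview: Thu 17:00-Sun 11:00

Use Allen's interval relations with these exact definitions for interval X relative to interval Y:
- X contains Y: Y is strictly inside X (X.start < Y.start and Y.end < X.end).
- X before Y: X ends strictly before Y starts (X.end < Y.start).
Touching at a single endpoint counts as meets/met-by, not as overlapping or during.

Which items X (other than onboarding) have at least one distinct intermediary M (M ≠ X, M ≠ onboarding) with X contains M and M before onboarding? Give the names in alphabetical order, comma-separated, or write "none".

deploy, handoff, ingest, interview, retro, sync_call

Target onboarding = [Sun 01:00, Sun 19:00].
Intermediaries M with M before onboarding: compaction, deploy, handoff, rehearsal, standup, sync_call.
Via compaction — items with X contains compaction: handoff, ingest, interview, retro.
Via deploy — items with X contains deploy: none.
Via handoff — items with X contains handoff: none.
Via rehearsal — items with X contains rehearsal: ingest, interview, retro.
Via standup — items with X contains standup: deploy, sync_call.
Via sync_call — items with X contains sync_call: none.
Union: deploy, handoff, ingest, interview, retro, sync_call.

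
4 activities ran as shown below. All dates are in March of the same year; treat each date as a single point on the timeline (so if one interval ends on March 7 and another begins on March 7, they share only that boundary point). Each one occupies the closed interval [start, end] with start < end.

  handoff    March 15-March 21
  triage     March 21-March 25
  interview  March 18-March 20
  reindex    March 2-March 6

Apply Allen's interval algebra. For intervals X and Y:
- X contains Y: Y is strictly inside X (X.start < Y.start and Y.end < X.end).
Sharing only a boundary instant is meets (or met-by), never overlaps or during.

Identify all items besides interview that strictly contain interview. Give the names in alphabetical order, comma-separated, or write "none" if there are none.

handoff

Target interview = [March 18, March 20].
handoff [March 15, March 21] → contains → yes.
reindex [March 2, March 6] → before → no.
triage [March 21, March 25] → after → no.
Result: handoff.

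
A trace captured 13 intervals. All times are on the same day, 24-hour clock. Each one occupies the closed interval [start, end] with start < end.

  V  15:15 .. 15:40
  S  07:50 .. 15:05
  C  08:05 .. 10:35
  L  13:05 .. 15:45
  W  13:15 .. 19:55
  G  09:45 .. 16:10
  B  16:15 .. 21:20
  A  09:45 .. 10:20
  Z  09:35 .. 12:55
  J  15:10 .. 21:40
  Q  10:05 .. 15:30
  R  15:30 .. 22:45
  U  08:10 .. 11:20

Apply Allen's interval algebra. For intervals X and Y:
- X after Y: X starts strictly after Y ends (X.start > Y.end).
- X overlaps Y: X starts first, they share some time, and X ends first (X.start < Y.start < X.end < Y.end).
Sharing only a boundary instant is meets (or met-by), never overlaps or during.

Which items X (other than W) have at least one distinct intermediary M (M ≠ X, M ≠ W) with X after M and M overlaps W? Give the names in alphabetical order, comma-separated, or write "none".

Target W = [13:15, 19:55].
Intermediaries M with M overlaps W: G, L, Q, S.
Via G — items with X after G: B.
Via L — items with X after L: B.
Via Q — items with X after Q: B.
Via S — items with X after S: B, J, R, V.
Union: B, J, R, V.

B, J, R, V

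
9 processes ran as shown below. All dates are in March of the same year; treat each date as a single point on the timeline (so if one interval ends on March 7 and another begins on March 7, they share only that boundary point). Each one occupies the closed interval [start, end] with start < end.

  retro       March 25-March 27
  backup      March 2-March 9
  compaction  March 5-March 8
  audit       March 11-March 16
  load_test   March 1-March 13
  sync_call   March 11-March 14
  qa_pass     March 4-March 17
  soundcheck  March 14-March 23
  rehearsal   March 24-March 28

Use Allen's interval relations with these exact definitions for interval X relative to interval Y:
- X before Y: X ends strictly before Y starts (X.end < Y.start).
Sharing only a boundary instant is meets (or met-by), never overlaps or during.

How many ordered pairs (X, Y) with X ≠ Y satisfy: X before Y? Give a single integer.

21

Checking all 72 ordered pairs for relation 'before'; matching pairs in alphabetical order:
(audit, rehearsal): audit before rehearsal ✓
(audit, retro): audit before retro ✓
(backup, audit): backup before audit ✓
(backup, rehearsal): backup before rehearsal ✓
(backup, retro): backup before retro ✓
(backup, soundcheck): backup before soundcheck ✓
(backup, sync_call): backup before sync_call ✓
(compaction, audit): compaction before audit ✓
(compaction, rehearsal): compaction before rehearsal ✓
(compaction, retro): compaction before retro ✓
(compaction, soundcheck): compaction before soundcheck ✓
(compaction, sync_call): compaction before sync_call ✓
(load_test, rehearsal): load_test before rehearsal ✓
(load_test, retro): load_test before retro ✓
(load_test, soundcheck): load_test before soundcheck ✓
(qa_pass, rehearsal): qa_pass before rehearsal ✓
(qa_pass, retro): qa_pass before retro ✓
(soundcheck, rehearsal): soundcheck before rehearsal ✓
(soundcheck, retro): soundcheck before retro ✓
(sync_call, rehearsal): sync_call before rehearsal ✓
(sync_call, retro): sync_call before retro ✓
Count: 21.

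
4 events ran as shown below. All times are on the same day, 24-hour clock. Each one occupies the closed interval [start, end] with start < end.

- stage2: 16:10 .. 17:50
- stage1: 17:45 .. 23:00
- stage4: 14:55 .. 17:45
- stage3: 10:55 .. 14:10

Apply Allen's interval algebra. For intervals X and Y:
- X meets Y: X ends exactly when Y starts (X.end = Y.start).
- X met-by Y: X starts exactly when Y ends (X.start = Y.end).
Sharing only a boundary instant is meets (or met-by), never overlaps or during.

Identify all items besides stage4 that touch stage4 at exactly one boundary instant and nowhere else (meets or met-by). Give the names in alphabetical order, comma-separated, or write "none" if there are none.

Target stage4 = [14:55, 17:45].
stage1 [17:45, 23:00] → met-by → yes.
stage2 [16:10, 17:50] → overlapped-by → no.
stage3 [10:55, 14:10] → before → no.
Result: stage1.

stage1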